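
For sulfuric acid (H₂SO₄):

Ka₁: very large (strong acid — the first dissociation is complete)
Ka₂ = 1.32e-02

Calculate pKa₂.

pKa₂ = -log(Ka₂) = -log(1.32e-02) = 1.88.

pK_{a2} = 1.88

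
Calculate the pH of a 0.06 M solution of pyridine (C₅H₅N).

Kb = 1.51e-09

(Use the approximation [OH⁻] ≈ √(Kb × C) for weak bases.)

[OH⁻] = √(Kb × C) = √(1.51e-09 × 0.06) = 9.5184e-06. pOH = 5.02, pH = 14 - pOH

pH = 8.98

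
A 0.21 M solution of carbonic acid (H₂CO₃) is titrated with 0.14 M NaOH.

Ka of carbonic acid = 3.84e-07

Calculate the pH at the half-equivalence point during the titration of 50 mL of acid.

At half-equivalence [HA] = [A⁻], so Henderson-Hasselbalch gives pH = pKa = -log(3.84e-07) = 6.42.

pH = pKa = 6.42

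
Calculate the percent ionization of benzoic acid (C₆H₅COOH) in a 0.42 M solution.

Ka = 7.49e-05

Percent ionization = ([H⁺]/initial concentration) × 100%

Using Ka equilibrium: x² + Ka×x - Ka×C = 0. Solving: [H⁺] = 5.5714e-03. Percent = (5.5714e-03/0.42) × 100

Percent ionization = 1.33%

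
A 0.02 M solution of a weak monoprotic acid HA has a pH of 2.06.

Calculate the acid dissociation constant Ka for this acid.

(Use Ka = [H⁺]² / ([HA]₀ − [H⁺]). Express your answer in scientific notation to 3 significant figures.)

[H⁺] = 10^(−pH) = 10^(−2.06) = 8.710e-03 M. For HA ⇌ H⁺ + A⁻, Ka = [H⁺][A⁻]/[HA] = [H⁺]² / ([HA]₀ − [H⁺]) = (8.710e-03)² / (0.02 − 8.710e-03) = 6.72e-03.

K_a = 6.72e-03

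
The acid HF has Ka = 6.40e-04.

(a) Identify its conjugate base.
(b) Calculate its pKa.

(a) The conjugate base is formed by removing one H⁺ from HF, giving F⁻. (b) pKa = -log(Ka) = -log(6.40e-04) = 3.19.

Conjugate base: F⁻; pK_a = 3.19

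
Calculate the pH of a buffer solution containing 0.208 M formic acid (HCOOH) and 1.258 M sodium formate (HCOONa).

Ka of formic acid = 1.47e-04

pKa = -log(1.47e-04) = 3.83. pH = pKa + log([A⁻]/[HA]) = 3.83 + log(1.258/0.208)

pH = 4.61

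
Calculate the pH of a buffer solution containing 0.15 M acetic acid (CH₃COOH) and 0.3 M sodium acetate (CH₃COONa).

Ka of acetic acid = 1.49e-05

pKa = -log(1.49e-05) = 4.83. pH = pKa + log([A⁻]/[HA]) = 4.83 + log(0.3/0.15)

pH = 5.13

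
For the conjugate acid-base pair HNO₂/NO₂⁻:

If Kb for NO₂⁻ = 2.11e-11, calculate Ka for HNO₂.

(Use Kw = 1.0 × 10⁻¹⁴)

For a conjugate pair Ka × Kb = Kw, so Ka = Kw/Kb = 1.0 × 10⁻¹⁴ / 2.11e-11 = 4.74e-04.

K_a = 4.74e-04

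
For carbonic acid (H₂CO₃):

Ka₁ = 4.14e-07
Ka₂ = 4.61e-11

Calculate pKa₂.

pKa₂ = -log(Ka₂) = -log(4.61e-11) = 10.34.

pK_{a2} = 10.34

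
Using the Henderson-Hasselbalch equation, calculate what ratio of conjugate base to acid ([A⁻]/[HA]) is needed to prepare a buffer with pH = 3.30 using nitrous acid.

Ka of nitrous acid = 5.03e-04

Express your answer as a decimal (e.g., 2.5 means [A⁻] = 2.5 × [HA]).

pKa = -log(5.03e-04) = 3.2984. pH = pKa + log([A⁻]/[HA]), so log([A⁻]/[HA]) = pH − pKa = 3.30 − 3.2984 = 0.0016. [A⁻]/[HA] = 10^(0.0016) = 1.00

[A⁻]/[HA] = 1.00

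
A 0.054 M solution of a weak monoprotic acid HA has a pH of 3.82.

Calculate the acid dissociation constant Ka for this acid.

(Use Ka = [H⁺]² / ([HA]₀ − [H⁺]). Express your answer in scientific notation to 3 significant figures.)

[H⁺] = 10^(−pH) = 10^(−3.82) = 1.514e-04 M. For HA ⇌ H⁺ + A⁻, Ka = [H⁺][A⁻]/[HA] = [H⁺]² / ([HA]₀ − [H⁺]) = (1.514e-04)² / (0.054 − 1.514e-04) = 4.25e-07.

K_a = 4.25e-07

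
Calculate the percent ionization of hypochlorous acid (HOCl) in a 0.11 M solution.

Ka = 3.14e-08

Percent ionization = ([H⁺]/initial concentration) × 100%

Using Ka equilibrium: x² + Ka×x - Ka×C = 0. Solving: [H⁺] = 5.8755e-05. Percent = (5.8755e-05/0.11) × 100

Percent ionization = 0.0534%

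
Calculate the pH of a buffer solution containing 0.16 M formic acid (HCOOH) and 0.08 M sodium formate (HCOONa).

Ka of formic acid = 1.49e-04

pKa = -log(1.49e-04) = 3.83. pH = pKa + log([A⁻]/[HA]) = 3.83 + log(0.08/0.16)

pH = 3.53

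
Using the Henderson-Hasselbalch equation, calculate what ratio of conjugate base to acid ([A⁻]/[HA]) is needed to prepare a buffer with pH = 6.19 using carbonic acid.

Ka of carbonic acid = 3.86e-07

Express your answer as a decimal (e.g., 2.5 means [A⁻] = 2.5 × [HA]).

pKa = -log(3.86e-07) = 6.4134. pH = pKa + log([A⁻]/[HA]), so log([A⁻]/[HA]) = pH − pKa = 6.19 − 6.4134 = -0.2234. [A⁻]/[HA] = 10^(-0.2234) = 0.598

[A⁻]/[HA] = 0.598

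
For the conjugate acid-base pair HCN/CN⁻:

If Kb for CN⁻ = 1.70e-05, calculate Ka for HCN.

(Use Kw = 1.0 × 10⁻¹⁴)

For a conjugate pair Ka × Kb = Kw, so Ka = Kw/Kb = 1.0 × 10⁻¹⁴ / 1.70e-05 = 5.88e-10.

K_a = 5.88e-10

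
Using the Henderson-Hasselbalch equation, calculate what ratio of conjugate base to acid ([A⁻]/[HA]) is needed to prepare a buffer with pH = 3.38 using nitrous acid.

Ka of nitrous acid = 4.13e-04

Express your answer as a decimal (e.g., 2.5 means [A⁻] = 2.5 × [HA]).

pKa = -log(4.13e-04) = 3.3840. pH = pKa + log([A⁻]/[HA]), so log([A⁻]/[HA]) = pH − pKa = 3.38 − 3.3840 = -0.0040. [A⁻]/[HA] = 10^(-0.0040) = 0.991

[A⁻]/[HA] = 0.991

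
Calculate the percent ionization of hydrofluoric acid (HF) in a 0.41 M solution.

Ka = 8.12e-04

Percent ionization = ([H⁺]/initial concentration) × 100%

Using Ka equilibrium: x² + Ka×x - Ka×C = 0. Solving: [H⁺] = 1.7845e-02. Percent = (1.7845e-02/0.41) × 100

Percent ionization = 4.35%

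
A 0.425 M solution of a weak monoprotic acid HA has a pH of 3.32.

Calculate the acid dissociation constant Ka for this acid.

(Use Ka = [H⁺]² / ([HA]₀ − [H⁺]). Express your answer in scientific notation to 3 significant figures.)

[H⁺] = 10^(−pH) = 10^(−3.32) = 4.786e-04 M. For HA ⇌ H⁺ + A⁻, Ka = [H⁺][A⁻]/[HA] = [H⁺]² / ([HA]₀ − [H⁺]) = (4.786e-04)² / (0.425 − 4.786e-04) = 5.40e-07.

K_a = 5.40e-07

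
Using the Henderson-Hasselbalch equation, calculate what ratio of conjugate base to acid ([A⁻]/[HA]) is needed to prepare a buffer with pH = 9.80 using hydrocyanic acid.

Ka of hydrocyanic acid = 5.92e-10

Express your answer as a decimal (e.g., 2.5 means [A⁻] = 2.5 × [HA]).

pKa = -log(5.92e-10) = 9.2277. pH = pKa + log([A⁻]/[HA]), so log([A⁻]/[HA]) = pH − pKa = 9.80 − 9.2277 = 0.5723. [A⁻]/[HA] = 10^(0.5723) = 3.74

[A⁻]/[HA] = 3.74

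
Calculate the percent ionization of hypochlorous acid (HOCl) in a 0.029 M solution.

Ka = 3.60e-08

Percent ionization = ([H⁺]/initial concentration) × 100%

Using Ka equilibrium: x² + Ka×x - Ka×C = 0. Solving: [H⁺] = 3.2293e-05. Percent = (3.2293e-05/0.029) × 100

Percent ionization = 0.111%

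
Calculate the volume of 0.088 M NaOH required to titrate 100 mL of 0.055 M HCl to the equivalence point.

At equivalence: moles acid = moles base. moles HCl = 0.055 × 100/1000 = 0.0055 mol. V_base = moles / 0.088 × 1000 = 62.5 mL.

V_{base} = 62.5 mL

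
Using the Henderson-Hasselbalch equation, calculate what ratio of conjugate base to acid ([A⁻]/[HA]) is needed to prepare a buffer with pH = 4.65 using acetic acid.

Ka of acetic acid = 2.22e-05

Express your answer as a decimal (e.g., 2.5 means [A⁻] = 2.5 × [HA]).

pKa = -log(2.22e-05) = 4.6536. pH = pKa + log([A⁻]/[HA]), so log([A⁻]/[HA]) = pH − pKa = 4.65 − 4.6536 = -0.0036. [A⁻]/[HA] = 10^(-0.0036) = 0.992

[A⁻]/[HA] = 0.992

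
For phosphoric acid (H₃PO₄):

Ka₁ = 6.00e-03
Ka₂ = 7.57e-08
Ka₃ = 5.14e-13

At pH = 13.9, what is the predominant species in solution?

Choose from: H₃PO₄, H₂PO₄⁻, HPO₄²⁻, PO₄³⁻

pKa₁ = 2.22, pKa₂ = 7.12, pKa₃ = 12.29. For a polyprotic acid the predominant species crosses at each pKa: below pKa_n the protonated form dominates, above it the deprotonated form does. At pH = 13.9, the predominant species is PO₄³⁻.

PO₄³⁻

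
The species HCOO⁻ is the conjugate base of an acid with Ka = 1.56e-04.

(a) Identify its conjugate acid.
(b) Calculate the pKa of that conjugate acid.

(a) The conjugate acid is formed by adding one H⁺ to HCOO⁻, giving HCOOH. (b) pKa = -log(Ka) = -log(1.56e-04) = 3.81.

Conjugate acid: HCOOH; pK_a = 3.81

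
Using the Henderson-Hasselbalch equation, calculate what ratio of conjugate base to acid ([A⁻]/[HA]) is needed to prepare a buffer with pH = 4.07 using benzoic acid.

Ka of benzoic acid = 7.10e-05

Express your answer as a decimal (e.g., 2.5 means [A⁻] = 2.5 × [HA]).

pKa = -log(7.10e-05) = 4.1487. pH = pKa + log([A⁻]/[HA]), so log([A⁻]/[HA]) = pH − pKa = 4.07 − 4.1487 = -0.0787. [A⁻]/[HA] = 10^(-0.0787) = 0.834

[A⁻]/[HA] = 0.834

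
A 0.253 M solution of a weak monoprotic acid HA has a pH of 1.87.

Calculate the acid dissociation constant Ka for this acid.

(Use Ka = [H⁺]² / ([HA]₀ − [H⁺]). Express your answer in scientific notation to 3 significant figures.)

[H⁺] = 10^(−pH) = 10^(−1.87) = 1.349e-02 M. For HA ⇌ H⁺ + A⁻, Ka = [H⁺][A⁻]/[HA] = [H⁺]² / ([HA]₀ − [H⁺]) = (1.349e-02)² / (0.253 − 1.349e-02) = 7.60e-04.

K_a = 7.60e-04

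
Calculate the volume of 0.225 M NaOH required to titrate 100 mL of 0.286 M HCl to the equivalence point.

At equivalence: moles acid = moles base. moles HCl = 0.286 × 100/1000 = 0.0286 mol. V_base = moles / 0.225 × 1000 = 127.1 mL.

V_{base} = 127.1 mL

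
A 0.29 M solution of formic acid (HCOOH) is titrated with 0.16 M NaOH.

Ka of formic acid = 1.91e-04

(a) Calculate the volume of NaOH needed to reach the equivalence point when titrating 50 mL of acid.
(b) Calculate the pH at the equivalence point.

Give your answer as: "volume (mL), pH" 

moles acid = 0.29 × 50/1000 = 0.0145 mol; V_base = moles/0.16 × 1000 = 90.6 mL. At equivalence only the conjugate base is present: [A⁻] = 0.0145/0.141 = 1.0311e-01 M. Kb = Kw/Ka = 5.24e-11; [OH⁻] = √(Kb × [A⁻]) = 2.3235e-06; pOH = 5.63; pH = 14 - pOH = 8.37.

V = 90.6 mL, pH = 8.37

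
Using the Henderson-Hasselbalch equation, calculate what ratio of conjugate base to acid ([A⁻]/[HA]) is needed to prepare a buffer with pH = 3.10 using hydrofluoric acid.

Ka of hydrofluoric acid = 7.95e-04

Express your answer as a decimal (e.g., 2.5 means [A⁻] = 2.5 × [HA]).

pKa = -log(7.95e-04) = 3.0996. pH = pKa + log([A⁻]/[HA]), so log([A⁻]/[HA]) = pH − pKa = 3.10 − 3.0996 = 0.0004. [A⁻]/[HA] = 10^(0.0004) = 1.00

[A⁻]/[HA] = 1.00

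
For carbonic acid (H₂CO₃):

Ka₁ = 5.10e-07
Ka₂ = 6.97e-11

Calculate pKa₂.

pKa₂ = -log(Ka₂) = -log(6.97e-11) = 10.16.

pK_{a2} = 10.16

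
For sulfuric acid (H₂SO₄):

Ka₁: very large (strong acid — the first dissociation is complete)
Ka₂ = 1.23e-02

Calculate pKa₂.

pKa₂ = -log(Ka₂) = -log(1.23e-02) = 1.91.

pK_{a2} = 1.91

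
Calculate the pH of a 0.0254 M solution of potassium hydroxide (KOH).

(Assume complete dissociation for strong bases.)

[OH⁻] = 0.0254 M for strong base. pOH = -log[OH⁻] = 1.60, pH = 14 - pOH

pH = 12.40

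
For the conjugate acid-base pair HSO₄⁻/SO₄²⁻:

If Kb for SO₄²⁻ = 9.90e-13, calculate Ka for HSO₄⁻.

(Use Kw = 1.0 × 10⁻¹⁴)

For a conjugate pair Ka × Kb = Kw, so Ka = Kw/Kb = 1.0 × 10⁻¹⁴ / 9.90e-13 = 1.01e-02.

K_a = 1.01e-02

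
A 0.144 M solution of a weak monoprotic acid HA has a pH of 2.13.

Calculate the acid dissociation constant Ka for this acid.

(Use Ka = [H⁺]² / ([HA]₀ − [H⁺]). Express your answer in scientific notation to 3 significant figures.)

[H⁺] = 10^(−pH) = 10^(−2.13) = 7.413e-03 M. For HA ⇌ H⁺ + A⁻, Ka = [H⁺][A⁻]/[HA] = [H⁺]² / ([HA]₀ − [H⁺]) = (7.413e-03)² / (0.144 − 7.413e-03) = 4.02e-04.

K_a = 4.02e-04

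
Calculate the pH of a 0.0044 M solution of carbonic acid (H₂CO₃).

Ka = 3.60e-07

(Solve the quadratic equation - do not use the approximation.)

x² + Ka×x - Ka×C = 0. Using quadratic formula: [H⁺] = 3.9620e-05

pH = 4.40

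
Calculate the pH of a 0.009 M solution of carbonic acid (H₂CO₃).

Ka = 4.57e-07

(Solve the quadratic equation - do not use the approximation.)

x² + Ka×x - Ka×C = 0. Using quadratic formula: [H⁺] = 6.3905e-05

pH = 4.19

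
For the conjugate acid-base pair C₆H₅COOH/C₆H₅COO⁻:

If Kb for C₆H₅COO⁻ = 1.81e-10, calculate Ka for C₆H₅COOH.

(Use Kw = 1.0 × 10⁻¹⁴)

For a conjugate pair Ka × Kb = Kw, so Ka = Kw/Kb = 1.0 × 10⁻¹⁴ / 1.81e-10 = 5.52e-05.

K_a = 5.52e-05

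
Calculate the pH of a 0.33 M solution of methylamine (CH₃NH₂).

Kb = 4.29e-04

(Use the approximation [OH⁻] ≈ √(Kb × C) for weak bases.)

[OH⁻] = √(Kb × C) = √(4.29e-04 × 0.33) = 1.1898e-02. pOH = 1.92, pH = 14 - pOH

pH = 12.08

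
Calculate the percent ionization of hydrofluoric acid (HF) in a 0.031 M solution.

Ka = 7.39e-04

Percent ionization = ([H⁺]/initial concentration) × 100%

Using Ka equilibrium: x² + Ka×x - Ka×C = 0. Solving: [H⁺] = 4.4311e-03. Percent = (4.4311e-03/0.031) × 100

Percent ionization = 14.3%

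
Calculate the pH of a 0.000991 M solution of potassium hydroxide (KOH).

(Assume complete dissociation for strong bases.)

[OH⁻] = 0.000991 M for strong base. pOH = -log[OH⁻] = 3.00, pH = 14 - pOH

pH = 11.00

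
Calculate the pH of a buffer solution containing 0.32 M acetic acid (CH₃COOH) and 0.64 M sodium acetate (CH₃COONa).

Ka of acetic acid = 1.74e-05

pKa = -log(1.74e-05) = 4.76. pH = pKa + log([A⁻]/[HA]) = 4.76 + log(0.64/0.32)

pH = 5.06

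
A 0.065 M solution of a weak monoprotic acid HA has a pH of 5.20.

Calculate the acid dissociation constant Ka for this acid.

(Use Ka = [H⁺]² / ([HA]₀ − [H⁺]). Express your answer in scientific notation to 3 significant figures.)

[H⁺] = 10^(−pH) = 10^(−5.20) = 6.310e-06 M. For HA ⇌ H⁺ + A⁻, Ka = [H⁺][A⁻]/[HA] = [H⁺]² / ([HA]₀ − [H⁺]) = (6.310e-06)² / (0.065 − 6.310e-06) = 6.13e-10.

K_a = 6.13e-10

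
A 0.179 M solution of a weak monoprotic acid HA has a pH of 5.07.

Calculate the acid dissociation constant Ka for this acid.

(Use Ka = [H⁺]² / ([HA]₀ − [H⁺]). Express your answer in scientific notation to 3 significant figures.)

[H⁺] = 10^(−pH) = 10^(−5.07) = 8.511e-06 M. For HA ⇌ H⁺ + A⁻, Ka = [H⁺][A⁻]/[HA] = [H⁺]² / ([HA]₀ − [H⁺]) = (8.511e-06)² / (0.179 − 8.511e-06) = 4.05e-10.

K_a = 4.05e-10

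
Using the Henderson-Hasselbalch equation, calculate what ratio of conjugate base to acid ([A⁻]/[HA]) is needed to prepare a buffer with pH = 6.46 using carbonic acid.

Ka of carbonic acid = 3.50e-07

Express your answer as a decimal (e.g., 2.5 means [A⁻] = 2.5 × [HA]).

pKa = -log(3.50e-07) = 6.4559. pH = pKa + log([A⁻]/[HA]), so log([A⁻]/[HA]) = pH − pKa = 6.46 − 6.4559 = 0.0041. [A⁻]/[HA] = 10^(0.0041) = 1.01

[A⁻]/[HA] = 1.01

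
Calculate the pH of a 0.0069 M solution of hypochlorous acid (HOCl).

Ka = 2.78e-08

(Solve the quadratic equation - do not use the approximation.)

x² + Ka×x - Ka×C = 0. Using quadratic formula: [H⁺] = 1.3836e-05

pH = 4.86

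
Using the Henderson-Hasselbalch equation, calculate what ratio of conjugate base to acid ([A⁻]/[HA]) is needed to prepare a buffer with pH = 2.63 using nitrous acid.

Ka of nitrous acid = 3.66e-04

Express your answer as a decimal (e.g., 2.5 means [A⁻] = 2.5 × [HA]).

pKa = -log(3.66e-04) = 3.4365. pH = pKa + log([A⁻]/[HA]), so log([A⁻]/[HA]) = pH − pKa = 2.63 − 3.4365 = -0.8065. [A⁻]/[HA] = 10^(-0.8065) = 0.156

[A⁻]/[HA] = 0.156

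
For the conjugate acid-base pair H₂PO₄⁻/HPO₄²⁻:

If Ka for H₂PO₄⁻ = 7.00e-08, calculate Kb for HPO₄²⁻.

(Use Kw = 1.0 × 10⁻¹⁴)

For a conjugate pair Ka × Kb = Kw, so Kb = Kw/Ka = 1.0 × 10⁻¹⁴ / 7.00e-08 = 1.43e-07.

K_b = 1.43e-07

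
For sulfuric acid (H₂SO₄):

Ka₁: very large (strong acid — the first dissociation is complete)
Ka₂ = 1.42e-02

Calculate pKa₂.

pKa₂ = -log(Ka₂) = -log(1.42e-02) = 1.85.

pK_{a2} = 1.85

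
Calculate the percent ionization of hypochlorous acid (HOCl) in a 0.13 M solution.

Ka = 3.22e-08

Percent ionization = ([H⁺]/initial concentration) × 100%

Using Ka equilibrium: x² + Ka×x - Ka×C = 0. Solving: [H⁺] = 6.4683e-05. Percent = (6.4683e-05/0.13) × 100

Percent ionization = 0.0498%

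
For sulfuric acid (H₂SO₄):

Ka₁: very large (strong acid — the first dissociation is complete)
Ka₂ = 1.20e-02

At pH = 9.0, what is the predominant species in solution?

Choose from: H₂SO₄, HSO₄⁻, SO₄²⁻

The first dissociation is complete, so H₂SO₄ itself is never the predominant species in water; pKa₂ = -log(1.20e-02) = 1.92. For a polyprotic acid the predominant species crosses at each pKa: below pKa_n the protonated form dominates, above it the deprotonated form does. At pH = 9.0, the predominant species is SO₄²⁻.

SO₄²⁻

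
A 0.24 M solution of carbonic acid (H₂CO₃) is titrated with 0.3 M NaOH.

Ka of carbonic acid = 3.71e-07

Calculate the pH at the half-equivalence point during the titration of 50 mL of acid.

At half-equivalence [HA] = [A⁻], so Henderson-Hasselbalch gives pH = pKa = -log(3.71e-07) = 6.43.

pH = pKa = 6.43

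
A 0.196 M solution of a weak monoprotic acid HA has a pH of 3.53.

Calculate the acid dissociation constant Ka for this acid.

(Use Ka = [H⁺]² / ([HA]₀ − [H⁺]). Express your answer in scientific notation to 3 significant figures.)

[H⁺] = 10^(−pH) = 10^(−3.53) = 2.951e-04 M. For HA ⇌ H⁺ + A⁻, Ka = [H⁺][A⁻]/[HA] = [H⁺]² / ([HA]₀ − [H⁺]) = (2.951e-04)² / (0.196 − 2.951e-04) = 4.45e-07.

K_a = 4.45e-07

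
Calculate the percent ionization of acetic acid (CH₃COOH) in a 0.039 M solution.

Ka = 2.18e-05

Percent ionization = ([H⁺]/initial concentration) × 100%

Using Ka equilibrium: x² + Ka×x - Ka×C = 0. Solving: [H⁺] = 9.1123e-04. Percent = (9.1123e-04/0.039) × 100

Percent ionization = 2.34%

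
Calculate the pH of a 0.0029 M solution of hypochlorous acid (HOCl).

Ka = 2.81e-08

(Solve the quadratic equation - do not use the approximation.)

x² + Ka×x - Ka×C = 0. Using quadratic formula: [H⁺] = 9.0131e-06

pH = 5.05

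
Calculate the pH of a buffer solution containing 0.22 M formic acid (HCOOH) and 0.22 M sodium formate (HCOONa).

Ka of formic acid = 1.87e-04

pKa = -log(1.87e-04) = 3.73. pH = pKa + log([A⁻]/[HA]) = 3.73 + log(0.22/0.22)

pH = 3.73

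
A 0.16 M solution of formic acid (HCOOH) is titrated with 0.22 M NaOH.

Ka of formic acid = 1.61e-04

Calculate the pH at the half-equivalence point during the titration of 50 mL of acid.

At half-equivalence [HA] = [A⁻], so Henderson-Hasselbalch gives pH = pKa = -log(1.61e-04) = 3.79.

pH = pKa = 3.79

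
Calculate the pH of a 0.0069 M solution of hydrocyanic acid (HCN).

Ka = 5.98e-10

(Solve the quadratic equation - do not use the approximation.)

x² + Ka×x - Ka×C = 0. Using quadratic formula: [H⁺] = 2.0310e-06

pH = 5.69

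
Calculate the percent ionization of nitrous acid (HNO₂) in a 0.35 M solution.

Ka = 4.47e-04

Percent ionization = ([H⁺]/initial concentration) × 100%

Using Ka equilibrium: x² + Ka×x - Ka×C = 0. Solving: [H⁺] = 1.2286e-02. Percent = (1.2286e-02/0.35) × 100

Percent ionization = 3.51%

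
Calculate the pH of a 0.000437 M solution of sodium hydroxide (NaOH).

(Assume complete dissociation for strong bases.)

[OH⁻] = 0.000437 M for strong base. pOH = -log[OH⁻] = 3.36, pH = 14 - pOH

pH = 10.64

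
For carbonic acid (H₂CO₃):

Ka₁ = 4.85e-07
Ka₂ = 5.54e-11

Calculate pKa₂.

pKa₂ = -log(Ka₂) = -log(5.54e-11) = 10.26.

pK_{a2} = 10.26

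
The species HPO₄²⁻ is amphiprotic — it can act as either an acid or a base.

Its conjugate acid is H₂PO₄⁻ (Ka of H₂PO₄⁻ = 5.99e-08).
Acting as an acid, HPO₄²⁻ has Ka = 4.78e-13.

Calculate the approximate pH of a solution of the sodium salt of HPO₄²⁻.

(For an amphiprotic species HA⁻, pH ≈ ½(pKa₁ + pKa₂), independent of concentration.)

pKa₁ = -log(5.99e-08) = 7.22; pKa₂ = -log(4.78e-13) = 12.32. For an amphiprotic species, pH ≈ ½(pKa₁ + pKa₂) = ½(7.22 + 12.32) = 9.77.

pH = 9.77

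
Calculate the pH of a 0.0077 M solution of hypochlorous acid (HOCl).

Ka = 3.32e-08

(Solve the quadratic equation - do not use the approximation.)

x² + Ka×x - Ka×C = 0. Using quadratic formula: [H⁺] = 1.5972e-05

pH = 4.80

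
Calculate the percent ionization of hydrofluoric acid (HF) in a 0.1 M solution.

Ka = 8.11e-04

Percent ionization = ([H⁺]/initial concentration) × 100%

Using Ka equilibrium: x² + Ka×x - Ka×C = 0. Solving: [H⁺] = 8.6092e-03. Percent = (8.6092e-03/0.1) × 100

Percent ionization = 8.61%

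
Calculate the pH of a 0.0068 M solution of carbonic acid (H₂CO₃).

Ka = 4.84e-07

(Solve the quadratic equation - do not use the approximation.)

x² + Ka×x - Ka×C = 0. Using quadratic formula: [H⁺] = 5.7127e-05

pH = 4.24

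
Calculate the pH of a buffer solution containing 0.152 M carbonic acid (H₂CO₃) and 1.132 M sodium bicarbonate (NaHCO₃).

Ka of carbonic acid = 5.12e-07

pKa = -log(5.12e-07) = 6.29. pH = pKa + log([A⁻]/[HA]) = 6.29 + log(1.132/0.152)

pH = 7.16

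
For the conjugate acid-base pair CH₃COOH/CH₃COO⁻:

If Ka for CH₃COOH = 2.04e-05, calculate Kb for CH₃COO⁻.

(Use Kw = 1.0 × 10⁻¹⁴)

For a conjugate pair Ka × Kb = Kw, so Kb = Kw/Ka = 1.0 × 10⁻¹⁴ / 2.04e-05 = 4.90e-10.

K_b = 4.90e-10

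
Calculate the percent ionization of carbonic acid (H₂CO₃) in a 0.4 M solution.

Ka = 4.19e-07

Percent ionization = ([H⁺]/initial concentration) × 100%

Using Ka equilibrium: x² + Ka×x - Ka×C = 0. Solving: [H⁺] = 4.0918e-04. Percent = (4.0918e-04/0.4) × 100

Percent ionization = 0.102%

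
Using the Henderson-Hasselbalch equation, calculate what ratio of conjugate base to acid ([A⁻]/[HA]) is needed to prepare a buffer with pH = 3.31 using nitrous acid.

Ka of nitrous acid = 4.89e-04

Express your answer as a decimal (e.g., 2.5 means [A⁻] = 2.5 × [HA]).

pKa = -log(4.89e-04) = 3.3107. pH = pKa + log([A⁻]/[HA]), so log([A⁻]/[HA]) = pH − pKa = 3.31 − 3.3107 = -0.0007. [A⁻]/[HA] = 10^(-0.0007) = 0.998

[A⁻]/[HA] = 0.998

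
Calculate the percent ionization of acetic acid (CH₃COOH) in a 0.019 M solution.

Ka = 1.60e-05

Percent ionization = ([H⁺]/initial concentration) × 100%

Using Ka equilibrium: x² + Ka×x - Ka×C = 0. Solving: [H⁺] = 5.4342e-04. Percent = (5.4342e-04/0.019) × 100

Percent ionization = 2.86%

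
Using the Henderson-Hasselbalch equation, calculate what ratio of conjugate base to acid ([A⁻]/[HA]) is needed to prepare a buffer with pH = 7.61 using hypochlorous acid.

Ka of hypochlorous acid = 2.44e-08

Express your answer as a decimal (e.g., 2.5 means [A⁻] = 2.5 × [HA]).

pKa = -log(2.44e-08) = 7.6126. pH = pKa + log([A⁻]/[HA]), so log([A⁻]/[HA]) = pH − pKa = 7.61 − 7.6126 = -0.0026. [A⁻]/[HA] = 10^(-0.0026) = 0.994

[A⁻]/[HA] = 0.994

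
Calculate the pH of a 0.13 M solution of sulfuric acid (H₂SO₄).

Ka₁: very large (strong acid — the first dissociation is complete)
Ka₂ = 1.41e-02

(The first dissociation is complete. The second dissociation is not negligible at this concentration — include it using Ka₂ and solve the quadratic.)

First dissociation is complete: [H⁺]₀ = [HSO₄⁻]₀ = C = 0.13 M. Second dissociation HSO₄⁻ ⇌ H⁺ + SO₄²⁻: let x = [SO₄²⁻]. Ka₂ = (C + x)·x / (C − x) = 1.41e-02 → x² + (C + Ka₂)·x − Ka₂·C = 0 → x² + 0.14410·x − 1.833e-03 = 0. x = (−0.14410 + √(0.14410² + 4 × 1.833e-03)) / 2 = 1.1761e-02 M. [H⁺] = C + x = 0.13 + 1.1761e-02 = 1.4176e-01 M. pH = -log(1.4176e-01) = 0.85.

pH = 0.85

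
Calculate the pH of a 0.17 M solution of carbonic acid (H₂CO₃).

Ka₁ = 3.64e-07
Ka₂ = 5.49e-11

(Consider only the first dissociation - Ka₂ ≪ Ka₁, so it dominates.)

First dissociation dominates. From Ka₁ = [H⁺][HA⁻]/[H₂A], x² + Ka₁·x − Ka₁·C = 0 with C = 0.17 M and Ka₁ = 3.64e-07. Solving: [H⁺] = (−Ka₁ + √(Ka₁² + 4·Ka₁·C)) / 2 = 2.4857e-04 M. pH = -log(2.4857e-04) = 3.60.

pH = 3.60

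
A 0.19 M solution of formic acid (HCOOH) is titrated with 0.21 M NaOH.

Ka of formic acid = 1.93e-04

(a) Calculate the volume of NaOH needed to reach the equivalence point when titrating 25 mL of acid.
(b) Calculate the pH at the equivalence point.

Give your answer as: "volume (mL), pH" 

moles acid = 0.19 × 25/1000 = 0.00475 mol; V_base = moles/0.21 × 1000 = 22.6 mL. At equivalence only the conjugate base is present: [A⁻] = 0.00475/0.048 = 9.9750e-02 M. Kb = Kw/Ka = 5.18e-11; [OH⁻] = √(Kb × [A⁻]) = 2.2734e-06; pOH = 5.64; pH = 14 - pOH = 8.36.

V = 22.6 mL, pH = 8.36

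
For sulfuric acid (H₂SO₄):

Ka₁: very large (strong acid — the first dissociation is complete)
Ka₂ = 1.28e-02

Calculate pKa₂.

pKa₂ = -log(Ka₂) = -log(1.28e-02) = 1.89.

pK_{a2} = 1.89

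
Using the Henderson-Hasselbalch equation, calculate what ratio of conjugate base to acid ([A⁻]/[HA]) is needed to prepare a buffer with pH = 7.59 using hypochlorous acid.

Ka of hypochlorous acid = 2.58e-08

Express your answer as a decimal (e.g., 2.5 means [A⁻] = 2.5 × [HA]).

pKa = -log(2.58e-08) = 7.5884. pH = pKa + log([A⁻]/[HA]), so log([A⁻]/[HA]) = pH − pKa = 7.59 − 7.5884 = 0.0016. [A⁻]/[HA] = 10^(0.0016) = 1.00

[A⁻]/[HA] = 1.00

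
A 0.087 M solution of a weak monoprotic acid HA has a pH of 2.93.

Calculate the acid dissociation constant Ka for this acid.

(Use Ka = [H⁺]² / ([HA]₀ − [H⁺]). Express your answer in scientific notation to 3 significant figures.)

[H⁺] = 10^(−pH) = 10^(−2.93) = 1.175e-03 M. For HA ⇌ H⁺ + A⁻, Ka = [H⁺][A⁻]/[HA] = [H⁺]² / ([HA]₀ − [H⁺]) = (1.175e-03)² / (0.087 − 1.175e-03) = 1.61e-05.

K_a = 1.61e-05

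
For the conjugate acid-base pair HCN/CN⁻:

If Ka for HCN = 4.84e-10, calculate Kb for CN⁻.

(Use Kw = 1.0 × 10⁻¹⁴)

For a conjugate pair Ka × Kb = Kw, so Kb = Kw/Ka = 1.0 × 10⁻¹⁴ / 4.84e-10 = 2.07e-05.

K_b = 2.07e-05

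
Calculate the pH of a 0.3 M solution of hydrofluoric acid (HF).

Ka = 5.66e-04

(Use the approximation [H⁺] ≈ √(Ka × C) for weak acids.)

[H⁺] = √(Ka × C) = √(5.66e-04 × 0.3) = 1.3031e-02. pH = -log(1.3031e-02)

pH = 1.89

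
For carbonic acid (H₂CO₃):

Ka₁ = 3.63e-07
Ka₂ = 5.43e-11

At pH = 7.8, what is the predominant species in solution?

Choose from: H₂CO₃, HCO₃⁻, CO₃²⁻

pKa₁ = 6.44, pKa₂ = 10.27. For a polyprotic acid the predominant species crosses at each pKa: below pKa_n the protonated form dominates, above it the deprotonated form does. At pH = 7.8, the predominant species is HCO₃⁻.

HCO₃⁻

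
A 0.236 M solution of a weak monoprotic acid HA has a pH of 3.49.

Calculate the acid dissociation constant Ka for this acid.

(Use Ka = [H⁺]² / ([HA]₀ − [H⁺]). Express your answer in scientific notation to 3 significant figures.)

[H⁺] = 10^(−pH) = 10^(−3.49) = 3.236e-04 M. For HA ⇌ H⁺ + A⁻, Ka = [H⁺][A⁻]/[HA] = [H⁺]² / ([HA]₀ − [H⁺]) = (3.236e-04)² / (0.236 − 3.236e-04) = 4.44e-07.

K_a = 4.44e-07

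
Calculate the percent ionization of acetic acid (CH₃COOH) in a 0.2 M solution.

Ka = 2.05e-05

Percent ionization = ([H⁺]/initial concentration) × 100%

Using Ka equilibrium: x² + Ka×x - Ka×C = 0. Solving: [H⁺] = 2.0146e-03. Percent = (2.0146e-03/0.2) × 100

Percent ionization = 1.01%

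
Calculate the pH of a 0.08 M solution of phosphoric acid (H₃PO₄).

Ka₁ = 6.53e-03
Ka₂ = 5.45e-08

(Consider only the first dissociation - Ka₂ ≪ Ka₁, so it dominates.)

First dissociation dominates. From Ka₁ = [H⁺][HA⁻]/[H₂A], x² + Ka₁·x − Ka₁·C = 0 with C = 0.08 M and Ka₁ = 6.53e-03. Solving: [H⁺] = (−Ka₁ + √(Ka₁² + 4·Ka₁·C)) / 2 = 1.9823e-02 M. pH = -log(1.9823e-02) = 1.70.

pH = 1.70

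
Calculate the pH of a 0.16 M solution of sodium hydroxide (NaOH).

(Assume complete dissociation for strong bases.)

[OH⁻] = 0.16 M for strong base. pOH = -log[OH⁻] = 0.80, pH = 14 - pOH

pH = 13.20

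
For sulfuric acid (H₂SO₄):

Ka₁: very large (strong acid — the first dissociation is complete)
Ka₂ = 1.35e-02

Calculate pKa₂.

pKa₂ = -log(Ka₂) = -log(1.35e-02) = 1.87.

pK_{a2} = 1.87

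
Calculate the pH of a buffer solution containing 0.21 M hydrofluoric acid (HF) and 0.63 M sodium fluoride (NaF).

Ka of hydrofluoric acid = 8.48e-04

pKa = -log(8.48e-04) = 3.07. pH = pKa + log([A⁻]/[HA]) = 3.07 + log(0.63/0.21)

pH = 3.55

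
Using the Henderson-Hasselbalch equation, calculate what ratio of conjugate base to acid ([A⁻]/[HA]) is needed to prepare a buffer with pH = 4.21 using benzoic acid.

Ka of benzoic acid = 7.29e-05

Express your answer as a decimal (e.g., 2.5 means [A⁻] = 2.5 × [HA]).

pKa = -log(7.29e-05) = 4.1373. pH = pKa + log([A⁻]/[HA]), so log([A⁻]/[HA]) = pH − pKa = 4.21 − 4.1373 = 0.0727. [A⁻]/[HA] = 10^(0.0727) = 1.18

[A⁻]/[HA] = 1.18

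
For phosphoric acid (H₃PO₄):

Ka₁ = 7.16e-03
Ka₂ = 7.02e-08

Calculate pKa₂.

pKa₂ = -log(Ka₂) = -log(7.02e-08) = 7.15.

pK_{a2} = 7.15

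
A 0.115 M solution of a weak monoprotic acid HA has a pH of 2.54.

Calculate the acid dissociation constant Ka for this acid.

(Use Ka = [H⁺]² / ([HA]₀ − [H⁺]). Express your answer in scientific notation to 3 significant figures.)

[H⁺] = 10^(−pH) = 10^(−2.54) = 2.884e-03 M. For HA ⇌ H⁺ + A⁻, Ka = [H⁺][A⁻]/[HA] = [H⁺]² / ([HA]₀ − [H⁺]) = (2.884e-03)² / (0.115 − 2.884e-03) = 7.42e-05.

K_a = 7.42e-05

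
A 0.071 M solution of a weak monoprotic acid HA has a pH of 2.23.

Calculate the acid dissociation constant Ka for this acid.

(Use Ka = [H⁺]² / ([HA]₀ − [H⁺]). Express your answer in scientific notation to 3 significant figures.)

[H⁺] = 10^(−pH) = 10^(−2.23) = 5.888e-03 M. For HA ⇌ H⁺ + A⁻, Ka = [H⁺][A⁻]/[HA] = [H⁺]² / ([HA]₀ − [H⁺]) = (5.888e-03)² / (0.071 − 5.888e-03) = 5.33e-04.

K_a = 5.33e-04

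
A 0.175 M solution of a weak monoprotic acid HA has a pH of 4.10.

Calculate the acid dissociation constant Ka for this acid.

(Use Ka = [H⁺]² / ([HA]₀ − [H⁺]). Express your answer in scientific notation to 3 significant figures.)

[H⁺] = 10^(−pH) = 10^(−4.10) = 7.943e-05 M. For HA ⇌ H⁺ + A⁻, Ka = [H⁺][A⁻]/[HA] = [H⁺]² / ([HA]₀ − [H⁺]) = (7.943e-05)² / (0.175 − 7.943e-05) = 3.61e-08.

K_a = 3.61e-08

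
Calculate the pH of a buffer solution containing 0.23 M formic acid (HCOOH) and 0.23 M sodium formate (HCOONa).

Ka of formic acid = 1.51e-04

pKa = -log(1.51e-04) = 3.82. pH = pKa + log([A⁻]/[HA]) = 3.82 + log(0.23/0.23)

pH = 3.82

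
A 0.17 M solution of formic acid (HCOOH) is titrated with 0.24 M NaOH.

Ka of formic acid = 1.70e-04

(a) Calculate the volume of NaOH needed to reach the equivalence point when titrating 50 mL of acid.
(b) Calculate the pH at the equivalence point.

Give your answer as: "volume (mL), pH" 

moles acid = 0.17 × 50/1000 = 0.0085 mol; V_base = moles/0.24 × 1000 = 35.4 mL. At equivalence only the conjugate base is present: [A⁻] = 0.0085/0.085 = 9.9512e-02 M. Kb = Kw/Ka = 5.88e-11; [OH⁻] = √(Kb × [A⁻]) = 2.4194e-06; pOH = 5.62; pH = 14 - pOH = 8.38.

V = 35.4 mL, pH = 8.38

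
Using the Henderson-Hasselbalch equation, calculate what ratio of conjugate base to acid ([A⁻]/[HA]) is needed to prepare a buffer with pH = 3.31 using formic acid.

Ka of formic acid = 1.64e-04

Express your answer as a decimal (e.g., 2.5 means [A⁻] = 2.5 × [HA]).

pKa = -log(1.64e-04) = 3.7852. pH = pKa + log([A⁻]/[HA]), so log([A⁻]/[HA]) = pH − pKa = 3.31 − 3.7852 = -0.4752. [A⁻]/[HA] = 10^(-0.4752) = 0.335

[A⁻]/[HA] = 0.335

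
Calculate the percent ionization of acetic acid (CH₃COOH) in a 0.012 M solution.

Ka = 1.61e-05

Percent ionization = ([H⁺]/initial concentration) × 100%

Using Ka equilibrium: x² + Ka×x - Ka×C = 0. Solving: [H⁺] = 4.3157e-04. Percent = (4.3157e-04/0.012) × 100

Percent ionization = 3.6%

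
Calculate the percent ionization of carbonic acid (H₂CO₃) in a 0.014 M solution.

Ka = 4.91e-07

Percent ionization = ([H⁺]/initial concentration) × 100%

Using Ka equilibrium: x² + Ka×x - Ka×C = 0. Solving: [H⁺] = 8.2664e-05. Percent = (8.2664e-05/0.014) × 100

Percent ionization = 0.59%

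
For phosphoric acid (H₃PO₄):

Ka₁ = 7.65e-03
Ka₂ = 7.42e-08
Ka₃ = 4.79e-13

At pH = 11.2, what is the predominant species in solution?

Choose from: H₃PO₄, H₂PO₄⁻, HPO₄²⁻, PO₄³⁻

pKa₁ = 2.12, pKa₂ = 7.13, pKa₃ = 12.32. For a polyprotic acid the predominant species crosses at each pKa: below pKa_n the protonated form dominates, above it the deprotonated form does. At pH = 11.2, the predominant species is HPO₄²⁻.

HPO₄²⁻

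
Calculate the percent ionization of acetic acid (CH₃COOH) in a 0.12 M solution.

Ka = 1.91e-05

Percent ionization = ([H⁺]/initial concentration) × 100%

Using Ka equilibrium: x² + Ka×x - Ka×C = 0. Solving: [H⁺] = 1.5044e-03. Percent = (1.5044e-03/0.12) × 100

Percent ionization = 1.25%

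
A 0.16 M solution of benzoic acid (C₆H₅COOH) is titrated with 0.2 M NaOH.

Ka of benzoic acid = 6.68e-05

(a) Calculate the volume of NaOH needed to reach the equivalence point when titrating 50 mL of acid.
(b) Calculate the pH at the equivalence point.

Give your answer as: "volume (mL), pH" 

moles acid = 0.16 × 50/1000 = 0.008 mol; V_base = moles/0.2 × 1000 = 40.0 mL. At equivalence only the conjugate base is present: [A⁻] = 0.008/0.090 = 8.8889e-02 M. Kb = Kw/Ka = 1.50e-10; [OH⁻] = √(Kb × [A⁻]) = 3.6478e-06; pOH = 5.44; pH = 14 - pOH = 8.56.

V = 40.0 mL, pH = 8.56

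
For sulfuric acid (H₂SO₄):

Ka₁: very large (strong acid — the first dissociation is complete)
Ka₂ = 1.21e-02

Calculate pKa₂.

pKa₂ = -log(Ka₂) = -log(1.21e-02) = 1.92.

pK_{a2} = 1.92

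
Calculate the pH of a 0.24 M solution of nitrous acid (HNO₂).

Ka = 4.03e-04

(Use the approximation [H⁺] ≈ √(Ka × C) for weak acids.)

[H⁺] = √(Ka × C) = √(4.03e-04 × 0.24) = 9.8346e-03. pH = -log(9.8346e-03)

pH = 2.01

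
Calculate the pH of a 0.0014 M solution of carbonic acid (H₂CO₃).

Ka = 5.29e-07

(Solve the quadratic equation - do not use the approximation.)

x² + Ka×x - Ka×C = 0. Using quadratic formula: [H⁺] = 2.6951e-05

pH = 4.57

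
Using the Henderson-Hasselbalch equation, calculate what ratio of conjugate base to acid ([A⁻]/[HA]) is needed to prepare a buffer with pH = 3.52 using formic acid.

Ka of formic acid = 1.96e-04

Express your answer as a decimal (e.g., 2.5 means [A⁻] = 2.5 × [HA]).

pKa = -log(1.96e-04) = 3.7077. pH = pKa + log([A⁻]/[HA]), so log([A⁻]/[HA]) = pH − pKa = 3.52 − 3.7077 = -0.1877. [A⁻]/[HA] = 10^(-0.1877) = 0.649

[A⁻]/[HA] = 0.649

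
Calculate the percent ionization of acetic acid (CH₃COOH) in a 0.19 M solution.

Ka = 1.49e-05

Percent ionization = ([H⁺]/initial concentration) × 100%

Using Ka equilibrium: x² + Ka×x - Ka×C = 0. Solving: [H⁺] = 1.6751e-03. Percent = (1.6751e-03/0.19) × 100

Percent ionization = 0.882%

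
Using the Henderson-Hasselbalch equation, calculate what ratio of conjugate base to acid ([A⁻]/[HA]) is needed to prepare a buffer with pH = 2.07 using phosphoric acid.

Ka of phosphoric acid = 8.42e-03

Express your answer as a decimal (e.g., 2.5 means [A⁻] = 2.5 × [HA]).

pKa = -log(8.42e-03) = 2.0747. pH = pKa + log([A⁻]/[HA]), so log([A⁻]/[HA]) = pH − pKa = 2.07 − 2.0747 = -0.0047. [A⁻]/[HA] = 10^(-0.0047) = 0.989

[A⁻]/[HA] = 0.989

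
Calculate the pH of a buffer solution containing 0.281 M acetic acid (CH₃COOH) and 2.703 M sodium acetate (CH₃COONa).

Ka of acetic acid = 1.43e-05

pKa = -log(1.43e-05) = 4.84. pH = pKa + log([A⁻]/[HA]) = 4.84 + log(2.703/0.281)

pH = 5.83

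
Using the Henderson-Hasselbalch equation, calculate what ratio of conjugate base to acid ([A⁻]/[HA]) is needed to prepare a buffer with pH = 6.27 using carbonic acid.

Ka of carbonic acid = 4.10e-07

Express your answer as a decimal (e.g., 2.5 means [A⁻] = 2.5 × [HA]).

pKa = -log(4.10e-07) = 6.3872. pH = pKa + log([A⁻]/[HA]), so log([A⁻]/[HA]) = pH − pKa = 6.27 − 6.3872 = -0.1172. [A⁻]/[HA] = 10^(-0.1172) = 0.763

[A⁻]/[HA] = 0.763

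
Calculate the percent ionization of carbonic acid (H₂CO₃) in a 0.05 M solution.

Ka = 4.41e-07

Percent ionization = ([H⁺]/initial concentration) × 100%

Using Ka equilibrium: x² + Ka×x - Ka×C = 0. Solving: [H⁺] = 1.4827e-04. Percent = (1.4827e-04/0.05) × 100

Percent ionization = 0.297%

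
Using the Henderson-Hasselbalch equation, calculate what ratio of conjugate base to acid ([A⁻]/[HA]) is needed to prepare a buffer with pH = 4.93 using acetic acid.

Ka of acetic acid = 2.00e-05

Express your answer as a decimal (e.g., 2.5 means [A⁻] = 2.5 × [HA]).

pKa = -log(2.00e-05) = 4.6990. pH = pKa + log([A⁻]/[HA]), so log([A⁻]/[HA]) = pH − pKa = 4.93 − 4.6990 = 0.2310. [A⁻]/[HA] = 10^(0.2310) = 1.70

[A⁻]/[HA] = 1.70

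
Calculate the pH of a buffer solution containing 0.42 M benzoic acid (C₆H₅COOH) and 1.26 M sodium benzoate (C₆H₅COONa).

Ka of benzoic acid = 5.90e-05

pKa = -log(5.90e-05) = 4.23. pH = pKa + log([A⁻]/[HA]) = 4.23 + log(1.26/0.42)

pH = 4.71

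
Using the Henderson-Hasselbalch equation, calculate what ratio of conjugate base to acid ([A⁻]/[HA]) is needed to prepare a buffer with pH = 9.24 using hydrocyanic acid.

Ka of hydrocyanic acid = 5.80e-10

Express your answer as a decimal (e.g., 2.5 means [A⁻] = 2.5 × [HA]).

pKa = -log(5.80e-10) = 9.2366. pH = pKa + log([A⁻]/[HA]), so log([A⁻]/[HA]) = pH − pKa = 9.24 − 9.2366 = 0.0034. [A⁻]/[HA] = 10^(0.0034) = 1.01

[A⁻]/[HA] = 1.01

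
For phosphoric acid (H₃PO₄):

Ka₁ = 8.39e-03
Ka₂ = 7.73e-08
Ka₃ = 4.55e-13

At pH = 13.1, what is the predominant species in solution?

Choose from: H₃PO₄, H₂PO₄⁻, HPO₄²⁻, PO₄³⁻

pKa₁ = 2.08, pKa₂ = 7.11, pKa₃ = 12.34. For a polyprotic acid the predominant species crosses at each pKa: below pKa_n the protonated form dominates, above it the deprotonated form does. At pH = 13.1, the predominant species is PO₄³⁻.

PO₄³⁻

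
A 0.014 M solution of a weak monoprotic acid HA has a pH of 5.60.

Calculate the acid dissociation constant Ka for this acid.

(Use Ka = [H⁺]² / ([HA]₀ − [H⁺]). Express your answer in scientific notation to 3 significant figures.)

[H⁺] = 10^(−pH) = 10^(−5.60) = 2.512e-06 M. For HA ⇌ H⁺ + A⁻, Ka = [H⁺][A⁻]/[HA] = [H⁺]² / ([HA]₀ − [H⁺]) = (2.512e-06)² / (0.014 − 2.512e-06) = 4.51e-10.

K_a = 4.51e-10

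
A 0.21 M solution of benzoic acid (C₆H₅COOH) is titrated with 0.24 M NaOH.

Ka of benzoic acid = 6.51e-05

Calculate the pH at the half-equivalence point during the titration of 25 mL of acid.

At half-equivalence [HA] = [A⁻], so Henderson-Hasselbalch gives pH = pKa = -log(6.51e-05) = 4.19.

pH = pKa = 4.19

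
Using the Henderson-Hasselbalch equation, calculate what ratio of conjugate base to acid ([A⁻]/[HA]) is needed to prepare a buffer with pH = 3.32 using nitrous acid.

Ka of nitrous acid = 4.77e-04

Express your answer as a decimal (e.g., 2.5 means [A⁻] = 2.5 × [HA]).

pKa = -log(4.77e-04) = 3.3215. pH = pKa + log([A⁻]/[HA]), so log([A⁻]/[HA]) = pH − pKa = 3.32 − 3.3215 = -0.0015. [A⁻]/[HA] = 10^(-0.0015) = 0.997

[A⁻]/[HA] = 0.997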